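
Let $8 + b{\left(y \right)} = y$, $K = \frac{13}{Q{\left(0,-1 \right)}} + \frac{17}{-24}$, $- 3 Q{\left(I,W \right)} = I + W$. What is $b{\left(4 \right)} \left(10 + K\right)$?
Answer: $- \frac{1159}{6} \approx -193.17$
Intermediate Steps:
$Q{\left(I,W \right)} = - \frac{I}{3} - \frac{W}{3}$ ($Q{\left(I,W \right)} = - \frac{I + W}{3} = - \frac{I}{3} - \frac{W}{3}$)
$K = \frac{919}{24}$ ($K = \frac{13}{\left(- \frac{1}{3}\right) 0 - - \frac{1}{3}} + \frac{17}{-24} = \frac{13}{0 + \frac{1}{3}} + 17 \left(- \frac{1}{24}\right) = 13 \frac{1}{\frac{1}{3}} - \frac{17}{24} = 13 \cdot 3 - \frac{17}{24} = 39 - \frac{17}{24} = \frac{919}{24} \approx 38.292$)
$b{\left(y \right)} = -8 + y$
$b{\left(4 \right)} \left(10 + K\right) = \left(-8 + 4\right) \left(10 + \frac{919}{24}\right) = \left(-4\right) \frac{1159}{24} = - \frac{1159}{6}$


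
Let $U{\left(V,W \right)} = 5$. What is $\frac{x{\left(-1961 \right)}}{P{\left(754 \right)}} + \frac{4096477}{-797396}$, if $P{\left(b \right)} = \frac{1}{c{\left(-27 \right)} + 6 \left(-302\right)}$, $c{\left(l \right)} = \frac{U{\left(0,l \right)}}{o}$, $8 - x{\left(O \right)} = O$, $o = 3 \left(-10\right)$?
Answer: $- \frac{8535712653457}{2392188} \approx -3.5682 \cdot 10^{6}$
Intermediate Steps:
$o = -30$
$x{\left(O \right)} = 8 - O$
$c{\left(l \right)} = - \frac{1}{6}$ ($c{\left(l \right)} = \frac{5}{-30} = 5 \left(- \frac{1}{30}\right) = - \frac{1}{6}$)
$P{\left(b \right)} = - \frac{6}{10873}$ ($P{\left(b \right)} = \frac{1}{- \frac{1}{6} + 6 \left(-302\right)} = \frac{1}{- \frac{1}{6} - 1812} = \frac{1}{- \frac{10873}{6}} = - \frac{6}{10873}$)
$\frac{x{\left(-1961 \right)}}{P{\left(754 \right)}} + \frac{4096477}{-797396} = \frac{8 - -1961}{- \frac{6}{10873}} + \frac{4096477}{-797396} = \left(8 + 1961\right) \left(- \frac{10873}{6}\right) + 4096477 \left(- \frac{1}{797396}\right) = 1969 \left(- \frac{10873}{6}\right) - \frac{4096477}{797396} = - \frac{21408937}{6} - \frac{4096477}{797396} = - \frac{8535712653457}{2392188}$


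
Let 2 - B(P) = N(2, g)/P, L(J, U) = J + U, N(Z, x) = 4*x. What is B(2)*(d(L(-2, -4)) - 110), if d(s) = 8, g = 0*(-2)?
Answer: -204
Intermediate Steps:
g = 0
B(P) = 2 (B(P) = 2 - 4*0/P = 2 - 0/P = 2 - 1*0 = 2 + 0 = 2)
B(2)*(d(L(-2, -4)) - 110) = 2*(8 - 110) = 2*(-102) = -204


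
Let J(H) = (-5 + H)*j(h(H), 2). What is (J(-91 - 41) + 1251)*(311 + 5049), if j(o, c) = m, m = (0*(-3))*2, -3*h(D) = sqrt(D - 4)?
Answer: 6705360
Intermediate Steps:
h(D) = -sqrt(-4 + D)/3 (h(D) = -sqrt(D - 4)/3 = -sqrt(-4 + D)/3)
m = 0 (m = 0*2 = 0)
j(o, c) = 0
J(H) = 0 (J(H) = (-5 + H)*0 = 0)
(J(-91 - 41) + 1251)*(311 + 5049) = (0 + 1251)*(311 + 5049) = 1251*5360 = 6705360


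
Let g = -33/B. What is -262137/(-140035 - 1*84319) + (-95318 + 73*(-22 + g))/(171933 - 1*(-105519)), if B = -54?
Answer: 458956408583/560227194072 ≈ 0.81923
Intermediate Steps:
g = 11/18 (g = -33/(-54) = -33*(-1/54) = 11/18 ≈ 0.61111)
-262137/(-140035 - 1*84319) + (-95318 + 73*(-22 + g))/(171933 - 1*(-105519)) = -262137/(-140035 - 1*84319) + (-95318 + 73*(-22 + 11/18))/(171933 - 1*(-105519)) = -262137/(-140035 - 84319) + (-95318 + 73*(-385/18))/(171933 + 105519) = -262137/(-224354) + (-95318 - 28105/18)/277452 = -262137*(-1/224354) - 1743829/18*1/277452 = 262137/224354 - 1743829/4994136 = 458956408583/560227194072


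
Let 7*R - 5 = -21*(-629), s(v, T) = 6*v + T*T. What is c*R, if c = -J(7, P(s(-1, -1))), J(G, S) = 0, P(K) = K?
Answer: 0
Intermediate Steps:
s(v, T) = T² + 6*v (s(v, T) = 6*v + T² = T² + 6*v)
R = 13214/7 (R = 5/7 + (-21*(-629))/7 = 5/7 + (⅐)*13209 = 5/7 + 1887 = 13214/7 ≈ 1887.7)
c = 0 (c = -1*0 = 0)
c*R = 0*(13214/7) = 0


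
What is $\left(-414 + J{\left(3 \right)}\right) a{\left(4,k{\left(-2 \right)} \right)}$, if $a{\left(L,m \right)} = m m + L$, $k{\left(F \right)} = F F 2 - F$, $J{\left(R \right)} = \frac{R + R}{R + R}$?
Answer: $-42952$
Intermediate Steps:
$J{\left(R \right)} = 1$ ($J{\left(R \right)} = \frac{2 R}{2 R} = 2 R \frac{1}{2 R} = 1$)
$k{\left(F \right)} = - F + 2 F^{2}$ ($k{\left(F \right)} = F^{2} \cdot 2 - F = 2 F^{2} - F = - F + 2 F^{2}$)
$a{\left(L,m \right)} = L + m^{2}$ ($a{\left(L,m \right)} = m^{2} + L = L + m^{2}$)
$\left(-414 + J{\left(3 \right)}\right) a{\left(4,k{\left(-2 \right)} \right)} = \left(-414 + 1\right) \left(4 + \left(- 2 \left(-1 + 2 \left(-2\right)\right)\right)^{2}\right) = - 413 \left(4 + \left(- 2 \left(-1 - 4\right)\right)^{2}\right) = - 413 \left(4 + \left(\left(-2\right) \left(-5\right)\right)^{2}\right) = - 413 \left(4 + 10^{2}\right) = - 413 \left(4 + 100\right) = \left(-413\right) 104 = -42952$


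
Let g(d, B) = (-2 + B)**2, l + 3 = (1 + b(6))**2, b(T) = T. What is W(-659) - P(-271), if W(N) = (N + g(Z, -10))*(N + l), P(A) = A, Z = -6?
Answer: 315966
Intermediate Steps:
l = 46 (l = -3 + (1 + 6)**2 = -3 + 7**2 = -3 + 49 = 46)
W(N) = (46 + N)*(144 + N) (W(N) = (N + (-2 - 10)**2)*(N + 46) = (N + (-12)**2)*(46 + N) = (N + 144)*(46 + N) = (144 + N)*(46 + N) = (46 + N)*(144 + N))
W(-659) - P(-271) = (6624 + (-659)**2 + 190*(-659)) - 1*(-271) = (6624 + 434281 - 125210) + 271 = 315695 + 271 = 315966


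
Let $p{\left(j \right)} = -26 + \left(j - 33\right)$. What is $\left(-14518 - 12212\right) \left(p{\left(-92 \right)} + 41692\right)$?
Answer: $-1110390930$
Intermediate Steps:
$p{\left(j \right)} = -59 + j$ ($p{\left(j \right)} = -26 + \left(-33 + j\right) = -59 + j$)
$\left(-14518 - 12212\right) \left(p{\left(-92 \right)} + 41692\right) = \left(-14518 - 12212\right) \left(\left(-59 - 92\right) + 41692\right) = - 26730 \left(-151 + 41692\right) = \left(-26730\right) 41541 = -1110390930$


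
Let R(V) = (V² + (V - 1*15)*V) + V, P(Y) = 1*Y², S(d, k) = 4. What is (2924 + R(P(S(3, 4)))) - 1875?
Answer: 1337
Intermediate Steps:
P(Y) = Y²
R(V) = V + V² + V*(-15 + V) (R(V) = (V² + (V - 15)*V) + V = (V² + (-15 + V)*V) + V = (V² + V*(-15 + V)) + V = V + V² + V*(-15 + V))
(2924 + R(P(S(3, 4)))) - 1875 = (2924 + 2*4²*(-7 + 4²)) - 1875 = (2924 + 2*16*(-7 + 16)) - 1875 = (2924 + 2*16*9) - 1875 = (2924 + 288) - 1875 = 3212 - 1875 = 1337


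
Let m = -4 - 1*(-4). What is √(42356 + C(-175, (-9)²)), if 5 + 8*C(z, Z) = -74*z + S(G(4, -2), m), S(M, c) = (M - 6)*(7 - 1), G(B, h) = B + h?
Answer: √703538/4 ≈ 209.69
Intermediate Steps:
m = 0 (m = -4 + 4 = 0)
S(M, c) = -36 + 6*M (S(M, c) = (-6 + M)*6 = -36 + 6*M)
C(z, Z) = -29/8 - 37*z/4 (C(z, Z) = -5/8 + (-74*z + (-36 + 6*(4 - 2)))/8 = -5/8 + (-74*z + (-36 + 6*2))/8 = -5/8 + (-74*z + (-36 + 12))/8 = -5/8 + (-74*z - 24)/8 = -5/8 + (-24 - 74*z)/8 = -5/8 + (-3 - 37*z/4) = -29/8 - 37*z/4)
√(42356 + C(-175, (-9)²)) = √(42356 + (-29/8 - 37/4*(-175))) = √(42356 + (-29/8 + 6475/4)) = √(42356 + 12921/8) = √(351769/8) = √703538/4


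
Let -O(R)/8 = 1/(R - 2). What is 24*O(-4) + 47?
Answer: 79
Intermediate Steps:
O(R) = -8/(-2 + R) (O(R) = -8/(R - 2) = -8/(-2 + R))
24*O(-4) + 47 = 24*(-8/(-2 - 4)) + 47 = 24*(-8/(-6)) + 47 = 24*(-8*(-⅙)) + 47 = 24*(4/3) + 47 = 32 + 47 = 79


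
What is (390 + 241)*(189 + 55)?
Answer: 153964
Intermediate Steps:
(390 + 241)*(189 + 55) = 631*244 = 153964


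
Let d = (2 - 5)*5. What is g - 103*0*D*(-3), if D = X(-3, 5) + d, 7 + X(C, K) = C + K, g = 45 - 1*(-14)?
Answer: 59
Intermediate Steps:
g = 59 (g = 45 + 14 = 59)
d = -15 (d = -3*5 = -15)
X(C, K) = -7 + C + K (X(C, K) = -7 + (C + K) = -7 + C + K)
D = -20 (D = (-7 - 3 + 5) - 15 = -5 - 15 = -20)
g - 103*0*D*(-3) = 59 - 103*0*(-20)*(-3) = 59 - 0*(-3) = 59 - 103*0 = 59 + 0 = 59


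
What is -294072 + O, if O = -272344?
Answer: -566416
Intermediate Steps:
-294072 + O = -294072 - 272344 = -566416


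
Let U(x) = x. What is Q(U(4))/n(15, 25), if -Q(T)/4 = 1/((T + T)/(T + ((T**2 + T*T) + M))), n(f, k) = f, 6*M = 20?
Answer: -59/45 ≈ -1.3111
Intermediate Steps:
M = 10/3 (M = (1/6)*20 = 10/3 ≈ 3.3333)
Q(T) = -2*(10/3 + T + 2*T**2)/T (Q(T) = -4*(T + ((T**2 + T*T) + 10/3))/(T + T) = -4*(T + ((T**2 + T**2) + 10/3))/(2*T) = -4*(T + (2*T**2 + 10/3))/(2*T) = -4*(T + (10/3 + 2*T**2))/(2*T) = -4*(10/3 + T + 2*T**2)/(2*T) = -2*(10/3 + T + 2*T**2)/T)
Q(U(4))/n(15, 25) = (-2 - 4*4 - 20/3/4)/15 = (-2 - 16 - 20/3*1/4)*(1/15) = (-2 - 16 - 5/3)*(1/15) = -59/3*1/15 = -59/45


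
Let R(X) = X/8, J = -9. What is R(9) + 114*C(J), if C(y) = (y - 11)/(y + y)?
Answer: 3067/24 ≈ 127.79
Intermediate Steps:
C(y) = (-11 + y)/(2*y) (C(y) = (-11 + y)/((2*y)) = (-11 + y)*(1/(2*y)) = (-11 + y)/(2*y))
R(X) = X/8 (R(X) = X*(⅛) = X/8)
R(9) + 114*C(J) = (⅛)*9 + 114*((½)*(-11 - 9)/(-9)) = 9/8 + 114*((½)*(-⅑)*(-20)) = 9/8 + 114*(10/9) = 9/8 + 380/3 = 3067/24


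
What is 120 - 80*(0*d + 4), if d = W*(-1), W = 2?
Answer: -200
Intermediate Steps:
d = -2 (d = 2*(-1) = -2)
120 - 80*(0*d + 4) = 120 - 80*(0*(-2) + 4) = 120 - 80*(0 + 4) = 120 - 80*4 = 120 - 320 = -200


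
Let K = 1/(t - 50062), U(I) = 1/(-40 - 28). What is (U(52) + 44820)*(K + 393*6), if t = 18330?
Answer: 13414452178985/126928 ≈ 1.0569e+8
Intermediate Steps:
U(I) = -1/68 (U(I) = 1/(-68) = -1/68)
K = -1/31732 (K = 1/(18330 - 50062) = 1/(-31732) = -1/31732 ≈ -3.1514e-5)
(U(52) + 44820)*(K + 393*6) = (-1/68 + 44820)*(-1/31732 + 393*6) = 3047759*(-1/31732 + 2358)/68 = (3047759/68)*(74824055/31732) = 13414452178985/126928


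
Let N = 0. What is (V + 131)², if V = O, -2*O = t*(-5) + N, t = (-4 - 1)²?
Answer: 149769/4 ≈ 37442.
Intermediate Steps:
t = 25 (t = (-5)² = 25)
O = 125/2 (O = -(25*(-5) + 0)/2 = -(-125 + 0)/2 = -½*(-125) = 125/2 ≈ 62.500)
V = 125/2 ≈ 62.500
(V + 131)² = (125/2 + 131)² = (387/2)² = 149769/4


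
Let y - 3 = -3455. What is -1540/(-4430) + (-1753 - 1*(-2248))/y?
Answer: 312323/1529236 ≈ 0.20423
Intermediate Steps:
y = -3452 (y = 3 - 3455 = -3452)
-1540/(-4430) + (-1753 - 1*(-2248))/y = -1540/(-4430) + (-1753 - 1*(-2248))/(-3452) = -1540*(-1/4430) + (-1753 + 2248)*(-1/3452) = 154/443 + 495*(-1/3452) = 154/443 - 495/3452 = 312323/1529236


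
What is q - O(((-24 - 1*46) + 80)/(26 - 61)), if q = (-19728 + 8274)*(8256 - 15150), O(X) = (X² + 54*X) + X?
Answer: 3869230690/49 ≈ 7.8964e+7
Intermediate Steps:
O(X) = X² + 55*X
q = 78963876 (q = -11454*(-6894) = 78963876)
q - O(((-24 - 1*46) + 80)/(26 - 61)) = 78963876 - ((-24 - 1*46) + 80)/(26 - 61)*(55 + ((-24 - 1*46) + 80)/(26 - 61)) = 78963876 - ((-24 - 46) + 80)/(-35)*(55 + ((-24 - 46) + 80)/(-35)) = 78963876 - (-70 + 80)*(-1/35)*(55 + (-70 + 80)*(-1/35)) = 78963876 - 10*(-1/35)*(55 + 10*(-1/35)) = 78963876 - (-2)*(55 - 2/7)/7 = 78963876 - (-2)*383/(7*7) = 78963876 - 1*(-766/49) = 78963876 + 766/49 = 3869230690/49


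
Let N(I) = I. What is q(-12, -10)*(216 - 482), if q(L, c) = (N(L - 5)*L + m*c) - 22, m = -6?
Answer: -64372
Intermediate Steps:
q(L, c) = -22 - 6*c + L*(-5 + L) (q(L, c) = ((L - 5)*L - 6*c) - 22 = ((-5 + L)*L - 6*c) - 22 = (L*(-5 + L) - 6*c) - 22 = (-6*c + L*(-5 + L)) - 22 = -22 - 6*c + L*(-5 + L))
q(-12, -10)*(216 - 482) = (-22 - 6*(-10) - 12*(-5 - 12))*(216 - 482) = (-22 + 60 - 12*(-17))*(-266) = (-22 + 60 + 204)*(-266) = 242*(-266) = -64372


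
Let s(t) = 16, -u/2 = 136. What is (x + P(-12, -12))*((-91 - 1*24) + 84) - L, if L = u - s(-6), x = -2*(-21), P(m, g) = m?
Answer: -642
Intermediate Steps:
u = -272 (u = -2*136 = -272)
x = 42
L = -288 (L = -272 - 1*16 = -272 - 16 = -288)
(x + P(-12, -12))*((-91 - 1*24) + 84) - L = (42 - 12)*((-91 - 1*24) + 84) - 1*(-288) = 30*((-91 - 24) + 84) + 288 = 30*(-115 + 84) + 288 = 30*(-31) + 288 = -930 + 288 = -642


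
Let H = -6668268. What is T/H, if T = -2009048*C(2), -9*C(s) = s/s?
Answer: -502262/15003603 ≈ -0.033476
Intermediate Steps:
C(s) = -1/9 (C(s) = -s/(9*s) = -1/9*1 = -1/9)
T = 2009048/9 (T = -2009048*(-1/9) = 2009048/9 ≈ 2.2323e+5)
T/H = (2009048/9)/(-6668268) = (2009048/9)*(-1/6668268) = -502262/15003603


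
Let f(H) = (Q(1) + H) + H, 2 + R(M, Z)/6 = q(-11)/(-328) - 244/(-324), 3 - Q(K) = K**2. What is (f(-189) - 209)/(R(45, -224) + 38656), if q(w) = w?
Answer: -2590380/171136531 ≈ -0.015136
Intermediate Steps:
Q(K) = 3 - K**2
R(M, Z) = -32237/4428 (R(M, Z) = -12 + 6*(-11/(-328) - 244/(-324)) = -12 + 6*(-11*(-1/328) - 244*(-1/324)) = -12 + 6*(11/328 + 61/81) = -12 + 6*(20899/26568) = -12 + 20899/4428 = -32237/4428)
f(H) = 2 + 2*H (f(H) = ((3 - 1*1**2) + H) + H = ((3 - 1*1) + H) + H = ((3 - 1) + H) + H = (2 + H) + H = 2 + 2*H)
(f(-189) - 209)/(R(45, -224) + 38656) = ((2 + 2*(-189)) - 209)/(-32237/4428 + 38656) = ((2 - 378) - 209)/(171136531/4428) = (-376 - 209)*(4428/171136531) = -585*4428/171136531 = -2590380/171136531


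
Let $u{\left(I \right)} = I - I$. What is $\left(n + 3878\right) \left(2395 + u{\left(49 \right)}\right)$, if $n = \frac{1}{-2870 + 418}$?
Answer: $\frac{22773707725}{2452} \approx 9.2878 \cdot 10^{6}$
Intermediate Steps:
$u{\left(I \right)} = 0$
$n = - \frac{1}{2452}$ ($n = \frac{1}{-2452} = - \frac{1}{2452} \approx -0.00040783$)
$\left(n + 3878\right) \left(2395 + u{\left(49 \right)}\right) = \left(- \frac{1}{2452} + 3878\right) \left(2395 + 0\right) = \frac{9508855}{2452} \cdot 2395 = \frac{22773707725}{2452}$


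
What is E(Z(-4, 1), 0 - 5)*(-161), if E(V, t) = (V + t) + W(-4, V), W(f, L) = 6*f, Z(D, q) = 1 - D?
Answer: 3864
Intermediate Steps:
E(V, t) = -24 + V + t (E(V, t) = (V + t) + 6*(-4) = (V + t) - 24 = -24 + V + t)
E(Z(-4, 1), 0 - 5)*(-161) = (-24 + (1 - 1*(-4)) + (0 - 5))*(-161) = (-24 + (1 + 4) - 5)*(-161) = (-24 + 5 - 5)*(-161) = -24*(-161) = 3864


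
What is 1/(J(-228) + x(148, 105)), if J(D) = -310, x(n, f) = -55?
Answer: -1/365 ≈ -0.0027397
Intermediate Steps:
1/(J(-228) + x(148, 105)) = 1/(-310 - 55) = 1/(-365) = -1/365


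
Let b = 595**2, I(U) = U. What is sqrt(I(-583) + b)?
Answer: sqrt(353442) ≈ 594.51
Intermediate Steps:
b = 354025
sqrt(I(-583) + b) = sqrt(-583 + 354025) = sqrt(353442)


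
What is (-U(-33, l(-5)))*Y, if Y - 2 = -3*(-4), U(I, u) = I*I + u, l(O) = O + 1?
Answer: -15190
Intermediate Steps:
l(O) = 1 + O
U(I, u) = u + I² (U(I, u) = I² + u = u + I²)
Y = 14 (Y = 2 - 3*(-4) = 2 + 12 = 14)
(-U(-33, l(-5)))*Y = -((1 - 5) + (-33)²)*14 = -(-4 + 1089)*14 = -1*1085*14 = -1085*14 = -15190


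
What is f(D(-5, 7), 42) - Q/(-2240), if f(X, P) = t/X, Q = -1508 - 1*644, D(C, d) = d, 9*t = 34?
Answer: -1061/2520 ≈ -0.42103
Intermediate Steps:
t = 34/9 (t = (1/9)*34 = 34/9 ≈ 3.7778)
Q = -2152 (Q = -1508 - 644 = -2152)
f(X, P) = 34/(9*X)
f(D(-5, 7), 42) - Q/(-2240) = (34/9)/7 - (-2152)/(-2240) = (34/9)*(1/7) - (-2152)*(-1)/2240 = 34/63 - 1*269/280 = 34/63 - 269/280 = -1061/2520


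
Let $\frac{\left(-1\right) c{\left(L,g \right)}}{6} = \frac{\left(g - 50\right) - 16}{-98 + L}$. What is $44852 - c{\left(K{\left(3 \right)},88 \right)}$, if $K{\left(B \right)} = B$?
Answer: $\frac{4260808}{95} \approx 44851.0$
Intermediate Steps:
$c{\left(L,g \right)} = - \frac{6 \left(-66 + g\right)}{-98 + L}$ ($c{\left(L,g \right)} = - 6 \frac{\left(g - 50\right) - 16}{-98 + L} = - 6 \frac{\left(-50 + g\right) - 16}{-98 + L} = - 6 \frac{-66 + g}{-98 + L} = - \frac{6 \left(-66 + g\right)}{-98 + L}$)
$44852 - c{\left(K{\left(3 \right)},88 \right)} = 44852 - \frac{6 \left(66 - 88\right)}{-98 + 3} = 44852 - \frac{6 \left(66 - 88\right)}{-95} = 44852 - 6 \left(- \frac{1}{95}\right) \left(-22\right) = 44852 - \frac{132}{95} = \frac{4260808}{95}$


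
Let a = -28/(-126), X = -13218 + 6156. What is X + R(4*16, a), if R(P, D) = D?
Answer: -63556/9 ≈ -7061.8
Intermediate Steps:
X = -7062
a = 2/9 (a = -28*(-1/126) = 2/9 ≈ 0.22222)
X + R(4*16, a) = -7062 + 2/9 = -63556/9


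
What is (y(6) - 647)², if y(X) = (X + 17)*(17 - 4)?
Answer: 121104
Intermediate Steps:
y(X) = 221 + 13*X (y(X) = (17 + X)*13 = 221 + 13*X)
(y(6) - 647)² = ((221 + 13*6) - 647)² = ((221 + 78) - 647)² = (299 - 647)² = (-348)² = 121104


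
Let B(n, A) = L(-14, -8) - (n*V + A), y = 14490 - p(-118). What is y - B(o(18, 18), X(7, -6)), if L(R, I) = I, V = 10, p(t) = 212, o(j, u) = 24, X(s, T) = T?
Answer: 14520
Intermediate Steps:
y = 14278 (y = 14490 - 1*212 = 14490 - 212 = 14278)
B(n, A) = -8 - A - 10*n (B(n, A) = -8 - (n*10 + A) = -8 - (10*n + A) = -8 - (A + 10*n) = -8 + (-A - 10*n) = -8 - A - 10*n)
y - B(o(18, 18), X(7, -6)) = 14278 - (-8 - 1*(-6) - 10*24) = 14278 - (-8 + 6 - 240) = 14278 - 1*(-242) = 14278 + 242 = 14520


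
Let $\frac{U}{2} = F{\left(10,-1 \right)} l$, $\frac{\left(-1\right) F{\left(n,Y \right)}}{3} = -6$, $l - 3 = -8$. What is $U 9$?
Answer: $-1620$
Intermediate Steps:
$l = -5$ ($l = 3 - 8 = -5$)
$F{\left(n,Y \right)} = 18$ ($F{\left(n,Y \right)} = \left(-3\right) \left(-6\right) = 18$)
$U = -180$ ($U = 2 \cdot 18 \left(-5\right) = 2 \left(-90\right) = -180$)
$U 9 = \left(-180\right) 9 = -1620$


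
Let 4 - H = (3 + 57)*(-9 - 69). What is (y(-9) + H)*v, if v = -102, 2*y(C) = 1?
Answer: -477819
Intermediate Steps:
y(C) = ½ (y(C) = (½)*1 = ½)
H = 4684 (H = 4 - (3 + 57)*(-9 - 69) = 4 - 60*(-78) = 4 - 1*(-4680) = 4 + 4680 = 4684)
(y(-9) + H)*v = (½ + 4684)*(-102) = (9369/2)*(-102) = -477819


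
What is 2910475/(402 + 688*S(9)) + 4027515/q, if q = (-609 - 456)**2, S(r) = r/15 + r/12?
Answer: 367388147093/167714070 ≈ 2190.6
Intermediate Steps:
S(r) = 3*r/20 (S(r) = r*(1/15) + r*(1/12) = r/15 + r/12 = 3*r/20)
q = 1134225 (q = (-1065)**2 = 1134225)
2910475/(402 + 688*S(9)) + 4027515/q = 2910475/(402 + 688*((3/20)*9)) + 4027515/1134225 = 2910475/(402 + 688*(27/20)) + 4027515*(1/1134225) = 2910475/(402 + 4644/5) + 268501/75615 = 2910475/(6654/5) + 268501/75615 = 2910475*(5/6654) + 268501/75615 = 14552375/6654 + 268501/75615 = 367388147093/167714070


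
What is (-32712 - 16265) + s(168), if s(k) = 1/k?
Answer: -8228135/168 ≈ -48977.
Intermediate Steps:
(-32712 - 16265) + s(168) = (-32712 - 16265) + 1/168 = -48977 + 1/168 = -8228135/168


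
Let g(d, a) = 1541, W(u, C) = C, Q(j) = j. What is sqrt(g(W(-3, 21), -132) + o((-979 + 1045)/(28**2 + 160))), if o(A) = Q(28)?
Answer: sqrt(1569) ≈ 39.611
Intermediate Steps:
o(A) = 28
sqrt(g(W(-3, 21), -132) + o((-979 + 1045)/(28**2 + 160))) = sqrt(1541 + 28) = sqrt(1569)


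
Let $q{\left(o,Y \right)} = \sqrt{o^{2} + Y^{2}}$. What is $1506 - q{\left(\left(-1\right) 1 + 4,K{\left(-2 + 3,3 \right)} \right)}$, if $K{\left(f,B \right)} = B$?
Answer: $1506 - 3 \sqrt{2} \approx 1501.8$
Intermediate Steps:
$q{\left(o,Y \right)} = \sqrt{Y^{2} + o^{2}}$
$1506 - q{\left(\left(-1\right) 1 + 4,K{\left(-2 + 3,3 \right)} \right)} = 1506 - \sqrt{3^{2} + \left(\left(-1\right) 1 + 4\right)^{2}} = 1506 - \sqrt{9 + \left(-1 + 4\right)^{2}} = 1506 - \sqrt{9 + 3^{2}} = 1506 - \sqrt{9 + 9} = 1506 - \sqrt{18} = 1506 - 3 \sqrt{2}$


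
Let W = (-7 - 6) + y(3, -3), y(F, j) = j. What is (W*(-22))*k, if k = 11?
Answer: 3872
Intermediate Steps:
W = -16 (W = (-7 - 6) - 3 = -13 - 3 = -16)
(W*(-22))*k = -16*(-22)*11 = 352*11 = 3872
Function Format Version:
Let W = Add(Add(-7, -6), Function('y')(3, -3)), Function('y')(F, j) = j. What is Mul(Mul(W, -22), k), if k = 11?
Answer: 3872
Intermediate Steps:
W = -16 (W = Add(Add(-7, -6), -3) = Add(-13, -3) = -16)
Mul(Mul(W, -22), k) = Mul(Mul(-16, -22), 11) = Mul(352, 11) = 3872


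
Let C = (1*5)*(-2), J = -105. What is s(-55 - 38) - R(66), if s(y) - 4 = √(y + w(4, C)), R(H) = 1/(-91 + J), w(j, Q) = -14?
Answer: 785/196 + I*√107 ≈ 4.0051 + 10.344*I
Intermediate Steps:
C = -10 (C = 5*(-2) = -10)
R(H) = -1/196 (R(H) = 1/(-91 - 105) = 1/(-196) = -1/196)
s(y) = 4 + √(-14 + y) (s(y) = 4 + √(y - 14) = 4 + √(-14 + y))
s(-55 - 38) - R(66) = (4 + √(-14 + (-55 - 38))) - 1*(-1/196) = (4 + √(-14 - 93)) + 1/196 = (4 + √(-107)) + 1/196 = (4 + I*√107) + 1/196 = 785/196 + I*√107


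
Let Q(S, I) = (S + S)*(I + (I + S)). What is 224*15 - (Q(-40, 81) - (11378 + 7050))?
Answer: 31548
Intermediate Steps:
Q(S, I) = 2*S*(S + 2*I) (Q(S, I) = (2*S)*(S + 2*I) = 2*S*(S + 2*I))
224*15 - (Q(-40, 81) - (11378 + 7050)) = 224*15 - (2*(-40)*(-40 + 2*81) - (11378 + 7050)) = 3360 - (2*(-40)*(-40 + 162) - 1*18428) = 3360 - (2*(-40)*122 - 18428) = 3360 - (-9760 - 18428) = 3360 - 1*(-28188) = 3360 + 28188 = 31548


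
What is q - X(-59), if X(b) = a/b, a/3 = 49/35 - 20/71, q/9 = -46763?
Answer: -8815058124/20945 ≈ -4.2087e+5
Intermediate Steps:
q = -420867 (q = 9*(-46763) = -420867)
a = 1191/355 (a = 3*(49/35 - 20/71) = 3*(49*(1/35) - 20*1/71) = 3*(7/5 - 20/71) = 3*(397/355) = 1191/355 ≈ 3.3549)
X(b) = 1191/(355*b)
q - X(-59) = -420867 - 1191/(355*(-59)) = -420867 - 1191*(-1)/(355*59) = -420867 - 1*(-1191/20945) = -420867 + 1191/20945 = -8815058124/20945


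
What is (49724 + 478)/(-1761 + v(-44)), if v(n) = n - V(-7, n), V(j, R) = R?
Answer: -16734/587 ≈ -28.508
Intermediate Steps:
v(n) = 0 (v(n) = n - n = 0)
(49724 + 478)/(-1761 + v(-44)) = (49724 + 478)/(-1761 + 0) = 50202/(-1761) = 50202*(-1/1761) = -16734/587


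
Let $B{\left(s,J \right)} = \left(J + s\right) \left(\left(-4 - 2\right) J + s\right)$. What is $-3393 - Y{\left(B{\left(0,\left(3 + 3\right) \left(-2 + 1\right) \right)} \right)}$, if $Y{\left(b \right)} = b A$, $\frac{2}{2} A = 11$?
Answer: $-1017$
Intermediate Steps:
$A = 11$
$B{\left(s,J \right)} = \left(J + s\right) \left(s - 6 J\right)$ ($B{\left(s,J \right)} = \left(J + s\right) \left(- 6 J + s\right) = \left(J + s\right) \left(s - 6 J\right)$)
$Y{\left(b \right)} = 11 b$ ($Y{\left(b \right)} = b 11 = 11 b$)
$-3393 - Y{\left(B{\left(0,\left(3 + 3\right) \left(-2 + 1\right) \right)} \right)} = -3393 - 11 \left(0^{2} - 6 \left(\left(3 + 3\right) \left(-2 + 1\right)\right)^{2} - 5 \left(3 + 3\right) \left(-2 + 1\right) 0\right) = -3393 - 11 \left(0 - 6 \left(6 \left(-1\right)\right)^{2} - 5 \cdot 6 \left(-1\right) 0\right) = -3393 - 11 \left(0 - 6 \left(-6\right)^{2} - \left(-30\right) 0\right) = -3393 - 11 \left(0 - 216 + 0\right) = -3393 - 11 \left(-216\right) = -3393 - -2376 = -3393 + 2376 = -1017$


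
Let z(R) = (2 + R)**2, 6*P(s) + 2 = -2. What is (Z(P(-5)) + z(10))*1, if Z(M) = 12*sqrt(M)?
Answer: 144 + 4*I*sqrt(6) ≈ 144.0 + 9.798*I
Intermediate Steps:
P(s) = -2/3 (P(s) = -1/3 + (1/6)*(-2) = -1/3 - 1/3 = -2/3)
(Z(P(-5)) + z(10))*1 = (12*sqrt(-2/3) + (2 + 10)**2)*1 = (12*(I*sqrt(6)/3) + 12**2)*1 = (4*I*sqrt(6) + 144)*1 = (144 + 4*I*sqrt(6))*1 = 144 + 4*I*sqrt(6)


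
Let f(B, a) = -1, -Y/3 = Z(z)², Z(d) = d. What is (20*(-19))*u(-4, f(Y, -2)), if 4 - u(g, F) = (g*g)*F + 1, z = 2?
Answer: -7220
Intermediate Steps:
Y = -12 (Y = -3*2² = -3*4 = -12)
u(g, F) = 3 - F*g² (u(g, F) = 4 - ((g*g)*F + 1) = 4 - (g²*F + 1) = 4 - (F*g² + 1) = 4 - (1 + F*g²) = 4 + (-1 - F*g²) = 3 - F*g²)
(20*(-19))*u(-4, f(Y, -2)) = (20*(-19))*(3 - 1*(-1)*(-4)²) = -380*(3 - 1*(-1)*16) = -380*(3 + 16) = -380*19 = -7220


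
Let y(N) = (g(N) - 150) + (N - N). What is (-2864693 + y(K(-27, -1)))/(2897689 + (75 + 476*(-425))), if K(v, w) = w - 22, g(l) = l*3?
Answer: -358114/336933 ≈ -1.0629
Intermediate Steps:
g(l) = 3*l
K(v, w) = -22 + w
y(N) = -150 + 3*N (y(N) = (3*N - 150) + (N - N) = (-150 + 3*N) + 0 = -150 + 3*N)
(-2864693 + y(K(-27, -1)))/(2897689 + (75 + 476*(-425))) = (-2864693 + (-150 + 3*(-22 - 1)))/(2897689 + (75 + 476*(-425))) = (-2864693 + (-150 + 3*(-23)))/(2897689 + (75 - 202300)) = (-2864693 + (-150 - 69))/(2897689 - 202225) = (-2864693 - 219)/2695464 = -2864912*1/2695464 = -358114/336933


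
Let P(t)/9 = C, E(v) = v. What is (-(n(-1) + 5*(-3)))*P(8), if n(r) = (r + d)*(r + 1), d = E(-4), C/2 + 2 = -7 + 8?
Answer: -270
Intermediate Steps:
C = -2 (C = -4 + 2*(-7 + 8) = -4 + 2*1 = -4 + 2 = -2)
d = -4
P(t) = -18 (P(t) = 9*(-2) = -18)
n(r) = (1 + r)*(-4 + r) (n(r) = (r - 4)*(r + 1) = (-4 + r)*(1 + r) = (1 + r)*(-4 + r))
(-(n(-1) + 5*(-3)))*P(8) = -((-4 + (-1)**2 - 3*(-1)) + 5*(-3))*(-18) = -((-4 + 1 + 3) - 15)*(-18) = -(0 - 15)*(-18) = -1*(-15)*(-18) = 15*(-18) = -270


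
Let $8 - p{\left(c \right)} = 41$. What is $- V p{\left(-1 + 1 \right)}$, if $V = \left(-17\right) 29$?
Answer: $-16269$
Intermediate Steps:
$p{\left(c \right)} = -33$ ($p{\left(c \right)} = 8 - 41 = -33$)
$V = -493$
$- V p{\left(-1 + 1 \right)} = - \left(-493\right) \left(-33\right) = \left(-1\right) 16269 = -16269$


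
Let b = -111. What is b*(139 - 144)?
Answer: 555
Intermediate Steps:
b*(139 - 144) = -111*(139 - 144) = -111*(-5) = 555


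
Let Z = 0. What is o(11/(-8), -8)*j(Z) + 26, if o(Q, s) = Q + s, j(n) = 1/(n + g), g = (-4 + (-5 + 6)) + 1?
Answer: 491/16 ≈ 30.688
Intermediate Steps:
g = -2 (g = (-4 + 1) + 1 = -3 + 1 = -2)
j(n) = 1/(-2 + n) (j(n) = 1/(n - 2) = 1/(-2 + n))
o(11/(-8), -8)*j(Z) + 26 = (11/(-8) - 8)/(-2 + 0) + 26 = (11*(-1/8) - 8)/(-2) + 26 = (-11/8 - 8)*(-1/2) + 26 = -75/8*(-1/2) + 26 = 75/16 + 26 = 491/16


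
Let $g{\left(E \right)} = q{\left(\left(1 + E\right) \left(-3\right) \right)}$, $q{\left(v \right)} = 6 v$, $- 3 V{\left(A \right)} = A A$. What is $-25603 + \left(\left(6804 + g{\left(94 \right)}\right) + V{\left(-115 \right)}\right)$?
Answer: $- \frac{74752}{3} \approx -24917.0$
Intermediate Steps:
$V{\left(A \right)} = - \frac{A^{2}}{3}$ ($V{\left(A \right)} = - \frac{A A}{3} = - \frac{A^{2}}{3}$)
$g{\left(E \right)} = -18 - 18 E$ ($g{\left(E \right)} = 6 \left(1 + E\right) \left(-3\right) = 6 \left(-3 - 3 E\right) = -18 - 18 E$)
$-25603 + \left(\left(6804 + g{\left(94 \right)}\right) + V{\left(-115 \right)}\right) = -25603 + \left(\left(6804 - 1710\right) - \frac{\left(-115\right)^{2}}{3}\right) = -25603 + \left(\left(6804 - 1710\right) - \frac{13225}{3}\right) = -25603 + \left(5094 - \frac{13225}{3}\right) = -25603 + \frac{2057}{3} = - \frac{74752}{3}$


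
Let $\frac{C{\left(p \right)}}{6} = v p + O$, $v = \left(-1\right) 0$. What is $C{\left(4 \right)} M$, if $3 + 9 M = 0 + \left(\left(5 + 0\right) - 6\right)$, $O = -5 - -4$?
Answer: $\frac{8}{3} \approx 2.6667$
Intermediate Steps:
$O = -1$ ($O = -5 + 4 = -1$)
$v = 0$
$C{\left(p \right)} = -6$ ($C{\left(p \right)} = 6 \left(0 p - 1\right) = 6 \left(0 - 1\right) = 6 \left(-1\right) = -6$)
$M = - \frac{4}{9}$ ($M = - \frac{1}{3} + \frac{0 + \left(\left(5 + 0\right) - 6\right)}{9} = - \frac{1}{3} + \frac{0 + \left(5 - 6\right)}{9} = - \frac{1}{3} + \frac{0 - 1}{9} = - \frac{1}{3} + \frac{1}{9} \left(-1\right) = - \frac{1}{3} - \frac{1}{9} = - \frac{4}{9} \approx -0.44444$)
$C{\left(4 \right)} M = \left(-6\right) \left(- \frac{4}{9}\right) = \frac{8}{3}$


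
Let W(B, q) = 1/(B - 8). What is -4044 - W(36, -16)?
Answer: -113233/28 ≈ -4044.0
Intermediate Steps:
W(B, q) = 1/(-8 + B)
-4044 - W(36, -16) = -4044 - 1/(-8 + 36) = -4044 - 1/28 = -113233/28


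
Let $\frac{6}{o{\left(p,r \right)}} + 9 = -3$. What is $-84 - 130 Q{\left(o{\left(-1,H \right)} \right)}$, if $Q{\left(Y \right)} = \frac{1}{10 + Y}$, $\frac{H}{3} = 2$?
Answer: $- \frac{1856}{19} \approx -97.684$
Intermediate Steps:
$H = 6$ ($H = 3 \cdot 2 = 6$)
$o{\left(p,r \right)} = - \frac{1}{2}$ ($o{\left(p,r \right)} = \frac{6}{-9 - 3} = \frac{6}{-12} = 6 \left(- \frac{1}{12}\right) = - \frac{1}{2}$)
$-84 - 130 Q{\left(o{\left(-1,H \right)} \right)} = -84 - \frac{130}{10 - \frac{1}{2}} = -84 - \frac{130}{\frac{19}{2}} = -84 - \frac{260}{19} = - \frac{1856}{19}$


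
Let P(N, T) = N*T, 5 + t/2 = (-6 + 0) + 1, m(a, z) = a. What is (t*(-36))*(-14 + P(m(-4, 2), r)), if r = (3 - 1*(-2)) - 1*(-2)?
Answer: -30240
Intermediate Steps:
r = 7 (r = (3 + 2) + 2 = 5 + 2 = 7)
t = -20 (t = -10 + 2*((-6 + 0) + 1) = -10 + 2*(-6 + 1) = -10 + 2*(-5) = -10 - 10 = -20)
(t*(-36))*(-14 + P(m(-4, 2), r)) = (-20*(-36))*(-14 - 4*7) = 720*(-14 - 28) = 720*(-42) = -30240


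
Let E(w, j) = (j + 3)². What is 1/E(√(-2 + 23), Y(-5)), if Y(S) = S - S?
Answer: ⅑ ≈ 0.11111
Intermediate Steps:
Y(S) = 0
E(w, j) = (3 + j)²
1/E(√(-2 + 23), Y(-5)) = 1/((3 + 0)²) = 1/(3²) = 1/9 = ⅑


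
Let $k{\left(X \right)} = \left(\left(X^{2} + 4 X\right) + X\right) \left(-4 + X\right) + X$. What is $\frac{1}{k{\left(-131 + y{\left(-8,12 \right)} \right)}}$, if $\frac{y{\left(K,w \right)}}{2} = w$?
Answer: $- \frac{1}{1211561} \approx -8.2538 \cdot 10^{-7}$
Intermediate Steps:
$y{\left(K,w \right)} = 2 w$
$k{\left(X \right)} = X + \left(-4 + X\right) \left(X^{2} + 5 X\right)$ ($k{\left(X \right)} = \left(X^{2} + 5 X\right) \left(-4 + X\right) + X = \left(-4 + X\right) \left(X^{2} + 5 X\right) + X = X + \left(-4 + X\right) \left(X^{2} + 5 X\right)$)
$\frac{1}{k{\left(-131 + y{\left(-8,12 \right)} \right)}} = \frac{1}{\left(-131 + 2 \cdot 12\right) \left(-19 + \left(-131 + 2 \cdot 12\right) + \left(-131 + 2 \cdot 12\right)^{2}\right)} = \frac{1}{\left(-131 + 24\right) \left(-19 + \left(-131 + 24\right) + \left(-131 + 24\right)^{2}\right)} = \frac{1}{\left(-107\right) \left(-19 - 107 + \left(-107\right)^{2}\right)} = \frac{1}{\left(-107\right) \left(-19 - 107 + 11449\right)} = \frac{1}{\left(-107\right) 11323} = \frac{1}{-1211561} = - \frac{1}{1211561}$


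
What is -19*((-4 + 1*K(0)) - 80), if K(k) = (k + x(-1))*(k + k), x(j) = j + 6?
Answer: 1596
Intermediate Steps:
x(j) = 6 + j
K(k) = 2*k*(5 + k) (K(k) = (k + (6 - 1))*(k + k) = (k + 5)*(2*k) = (5 + k)*(2*k) = 2*k*(5 + k))
-19*((-4 + 1*K(0)) - 80) = -19*((-4 + 1*(2*0*(5 + 0))) - 80) = -19*((-4 + 1*(2*0*5)) - 80) = -19*((-4 + 1*0) - 80) = -19*((-4 + 0) - 80) = -19*(-4 - 80) = -19*(-84) = 1596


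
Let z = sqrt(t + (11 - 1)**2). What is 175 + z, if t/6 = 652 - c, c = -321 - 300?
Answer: 175 + sqrt(7738) ≈ 262.97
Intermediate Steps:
c = -621
t = 7638 (t = 6*(652 - 1*(-621)) = 6*(652 + 621) = 6*1273 = 7638)
z = sqrt(7738) (z = sqrt(7638 + (11 - 1)**2) = sqrt(7638 + 10**2) = sqrt(7638 + 100) = sqrt(7738) ≈ 87.966)
175 + z = 175 + sqrt(7738)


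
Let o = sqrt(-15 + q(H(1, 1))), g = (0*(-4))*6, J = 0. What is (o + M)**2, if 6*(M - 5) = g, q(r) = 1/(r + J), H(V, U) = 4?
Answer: (10 + I*sqrt(59))**2/4 ≈ 10.25 + 38.406*I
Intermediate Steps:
q(r) = 1/r (q(r) = 1/(r + 0) = 1/r)
g = 0 (g = 0*6 = 0)
M = 5 (M = 5 + (1/6)*0 = 5 + 0 = 5)
o = I*sqrt(59)/2 (o = sqrt(-15 + 1/4) = sqrt(-59/4) = I*sqrt(59)/2 ≈ 3.8406*I)
(o + M)**2 = (I*sqrt(59)/2 + 5)**2 = (5 + I*sqrt(59)/2)**2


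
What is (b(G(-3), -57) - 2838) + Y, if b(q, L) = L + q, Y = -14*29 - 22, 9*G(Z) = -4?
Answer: -29911/9 ≈ -3323.4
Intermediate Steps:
G(Z) = -4/9 (G(Z) = (⅑)*(-4) = -4/9)
Y = -428 (Y = -406 - 22 = -428)
(b(G(-3), -57) - 2838) + Y = ((-57 - 4/9) - 2838) - 428 = (-517/9 - 2838) - 428 = -26059/9 - 428 = -29911/9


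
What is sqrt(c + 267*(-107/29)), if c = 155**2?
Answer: 2*sqrt(4844131)/29 ≈ 151.79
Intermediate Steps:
c = 24025
sqrt(c + 267*(-107/29)) = sqrt(24025 + 267*(-107/29)) = sqrt(24025 - 28569/29) = sqrt(668156/29) = 2*sqrt(4844131)/29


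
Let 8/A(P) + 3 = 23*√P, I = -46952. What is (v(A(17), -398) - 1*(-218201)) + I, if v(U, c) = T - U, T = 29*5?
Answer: 192475459/1123 - 23*√17/1123 ≈ 1.7139e+5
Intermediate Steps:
T = 145
A(P) = 8/(-3 + 23*√P)
v(U, c) = 145 - U
(v(A(17), -398) - 1*(-218201)) + I = ((145 - 8/(-3 + 23*√17)) - 1*(-218201)) - 46952 = ((145 - 8/(-3 + 23*√17)) + 218201) - 46952 = (218346 - 8/(-3 + 23*√17)) - 46952 = 171394 - 8/(-3 + 23*√17)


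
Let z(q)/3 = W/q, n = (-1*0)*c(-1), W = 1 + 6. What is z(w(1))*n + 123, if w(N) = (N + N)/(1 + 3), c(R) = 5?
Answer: 123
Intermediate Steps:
w(N) = N/2 (w(N) = (2*N)/4 = (2*N)*(1/4) = N/2)
W = 7
n = 0 (n = -1*0*5 = 0*5 = 0)
z(q) = 21/q (z(q) = 3*(7/q) = 21/q)
z(w(1))*n + 123 = (21/(((1/2)*1)))*0 + 123 = (21/(1/2))*0 + 123 = (21*2)*0 + 123 = 42*0 + 123 = 0 + 123 = 123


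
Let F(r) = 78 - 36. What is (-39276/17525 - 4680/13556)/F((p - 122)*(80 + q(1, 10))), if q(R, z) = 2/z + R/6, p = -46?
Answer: -25601769/415745575 ≈ -0.061580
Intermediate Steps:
q(R, z) = 2/z + R/6 (q(R, z) = 2/z + R*(⅙) = 2/z + R/6)
F(r) = 42
(-39276/17525 - 4680/13556)/F((p - 122)*(80 + q(1, 10))) = (-39276/17525 - 4680/13556)/42 = (-39276*1/17525 - 4680*1/13556)*(1/42) = (-39276/17525 - 1170/3389)*(1/42) = -153610614/59392225*1/42 = -25601769/415745575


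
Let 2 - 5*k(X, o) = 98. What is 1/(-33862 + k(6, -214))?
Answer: -5/169406 ≈ -2.9515e-5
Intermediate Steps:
k(X, o) = -96/5 (k(X, o) = 2/5 - 1/5*98 = 2/5 - 98/5 = -96/5)
1/(-33862 + k(6, -214)) = 1/(-33862 - 96/5) = 1/(-169406/5) = -5/169406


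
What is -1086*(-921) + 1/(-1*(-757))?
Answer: 757155943/757 ≈ 1.0002e+6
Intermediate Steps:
-1086*(-921) + 1/(-1*(-757)) = 1000206 + 1/757 = 757155943/757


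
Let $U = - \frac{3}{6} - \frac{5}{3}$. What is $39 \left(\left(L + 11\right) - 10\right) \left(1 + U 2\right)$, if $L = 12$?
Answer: $-1690$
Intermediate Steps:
$U = - \frac{13}{6}$ ($U = \left(-3\right) \frac{1}{6} - \frac{5}{3} = - \frac{1}{2} - \frac{5}{3} = - \frac{13}{6} \approx -2.1667$)
$39 \left(\left(L + 11\right) - 10\right) \left(1 + U 2\right) = 39 \left(\left(12 + 11\right) - 10\right) \left(1 - \frac{13}{3}\right) = 39 \left(23 - 10\right) \left(1 - \frac{13}{3}\right) = 39 \cdot 13 \left(- \frac{10}{3}\right) = 507 \left(- \frac{10}{3}\right) = -1690$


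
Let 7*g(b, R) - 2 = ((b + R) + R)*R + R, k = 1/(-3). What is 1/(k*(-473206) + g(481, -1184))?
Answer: 21/10011520 ≈ 2.0976e-6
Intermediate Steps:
k = -⅓ ≈ -0.33333
g(b, R) = 2/7 + R/7 + R*(b + 2*R)/7 (g(b, R) = 2/7 + (((b + R) + R)*R + R)/7 = 2/7 + (((R + b) + R)*R + R)/7 = 2/7 + ((b + 2*R)*R + R)/7 = 2/7 + (R*(b + 2*R) + R)/7 = 2/7 + (R + R*(b + 2*R))/7 = 2/7 + (R/7 + R*(b + 2*R)/7) = 2/7 + R/7 + R*(b + 2*R)/7)
1/(k*(-473206) + g(481, -1184)) = 1/(-⅓*(-473206) + (2/7 + (⅐)*(-1184) + (2/7)*(-1184)² + (⅐)*(-1184)*481)) = 1/(473206/3 + (2/7 - 1184/7 + (2/7)*1401856 - 569504/7)) = 1/(473206/3 + (2/7 - 1184/7 + 2803712/7 - 569504/7)) = 1/(473206/3 + 2233026/7) = 1/(10011520/21) = 21/10011520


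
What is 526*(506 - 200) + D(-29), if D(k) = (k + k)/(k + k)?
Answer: 160957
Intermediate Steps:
D(k) = 1 (D(k) = (2*k)/((2*k)) = (2*k)*(1/(2*k)) = 1)
526*(506 - 200) + D(-29) = 526*(506 - 200) + 1 = 526*306 + 1 = 160956 + 1 = 160957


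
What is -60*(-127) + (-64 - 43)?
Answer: 7513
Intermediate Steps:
-60*(-127) + (-64 - 43) = 7620 - 107 = 7513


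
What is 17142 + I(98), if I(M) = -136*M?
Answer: 3814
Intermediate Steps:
17142 + I(98) = 17142 - 136*98 = 17142 - 13328 = 3814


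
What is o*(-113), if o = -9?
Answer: 1017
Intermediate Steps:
o*(-113) = -9*(-113) = 1017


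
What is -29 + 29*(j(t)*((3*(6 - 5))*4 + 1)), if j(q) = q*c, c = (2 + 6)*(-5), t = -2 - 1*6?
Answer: 120611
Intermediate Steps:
t = -8 (t = -2 - 6 = -8)
c = -40 (c = 8*(-5) = -40)
j(q) = -40*q (j(q) = q*(-40) = -40*q)
-29 + 29*(j(t)*((3*(6 - 5))*4 + 1)) = -29 + 29*((-40*(-8))*((3*(6 - 5))*4 + 1)) = -29 + 29*(320*((3*1)*4 + 1)) = -29 + 29*(320*(3*4 + 1)) = -29 + 29*(320*(12 + 1)) = -29 + 29*(320*13) = -29 + 29*4160 = -29 + 120640 = 120611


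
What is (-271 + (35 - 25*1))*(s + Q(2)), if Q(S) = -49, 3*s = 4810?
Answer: -405681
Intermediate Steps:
s = 4810/3 (s = (⅓)*4810 = 4810/3 ≈ 1603.3)
(-271 + (35 - 25*1))*(s + Q(2)) = (-271 + (35 - 25*1))*(4810/3 - 49) = (-271 + (35 - 25))*(4663/3) = (-271 + 10)*(4663/3) = -261*4663/3 = -405681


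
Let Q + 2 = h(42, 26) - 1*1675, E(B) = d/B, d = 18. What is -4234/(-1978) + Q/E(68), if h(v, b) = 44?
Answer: -54892205/8901 ≈ -6167.0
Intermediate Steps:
E(B) = 18/B
Q = -1633 (Q = -2 + (44 - 1*1675) = -2 + (44 - 1675) = -2 - 1631 = -1633)
-4234/(-1978) + Q/E(68) = -4234/(-1978) - 1633/(18/68) = -4234*(-1/1978) - 1633/(18*(1/68)) = 2117/989 - 1633/9/34 = 2117/989 - 1633*34/9 = 2117/989 - 55522/9 = -54892205/8901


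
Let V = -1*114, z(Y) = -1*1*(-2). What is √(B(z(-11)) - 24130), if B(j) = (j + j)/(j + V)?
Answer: I*√4729487/14 ≈ 155.34*I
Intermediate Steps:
z(Y) = 2 (z(Y) = -1*(-2) = 2)
V = -114
B(j) = 2*j/(-114 + j) (B(j) = (j + j)/(j - 114) = (2*j)/(-114 + j) = 2*j/(-114 + j))
√(B(z(-11)) - 24130) = √(2*2/(-114 + 2) - 24130) = √(2*2/(-112) - 24130) = √(2*2*(-1/112) - 24130) = √(-1/28 - 24130) = √(-675641/28) = I*√4729487/14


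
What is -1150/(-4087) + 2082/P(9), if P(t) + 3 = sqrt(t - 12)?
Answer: 2*(-4252842*I + 575*sqrt(3))/(4087*(sqrt(3) + 3*I)) ≈ -520.22 - 300.51*I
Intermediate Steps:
P(t) = -3 + sqrt(-12 + t) (P(t) = -3 + sqrt(t - 12) = -3 + sqrt(-12 + t))
-1150/(-4087) + 2082/P(9) = -1150/(-4087) + 2082/(-3 + sqrt(-12 + 9)) = -1150*(-1/4087) + 2082/(-3 + sqrt(-3)) = 1150/4087 + 2082/(-3 + I*sqrt(3))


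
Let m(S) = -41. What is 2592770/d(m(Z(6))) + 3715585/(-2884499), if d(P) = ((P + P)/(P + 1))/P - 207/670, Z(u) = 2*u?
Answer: -10021650699984585/1387444019 ≈ -7.2231e+6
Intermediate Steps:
d(P) = -207/670 + 2/(1 + P) (d(P) = ((2*P)/(1 + P))/P - 207*1/670 = (2*P/(1 + P))/P - 207/670 = 2/(1 + P) - 207/670 = -207/670 + 2/(1 + P))
2592770/d(m(Z(6))) + 3715585/(-2884499) = 2592770/(((1133 - 207*(-41))/(670*(1 - 41)))) + 3715585/(-2884499) = 2592770/(((1/670)*(1133 + 8487)/(-40))) + 3715585*(-1/2884499) = 2592770/(((1/670)*(-1/40)*9620)) - 3715585/2884499 = 2592770/(-481/1340) - 3715585/2884499 = 2592770*(-1340/481) - 3715585/2884499 = -3474311800/481 - 3715585/2884499 = -10021650699984585/1387444019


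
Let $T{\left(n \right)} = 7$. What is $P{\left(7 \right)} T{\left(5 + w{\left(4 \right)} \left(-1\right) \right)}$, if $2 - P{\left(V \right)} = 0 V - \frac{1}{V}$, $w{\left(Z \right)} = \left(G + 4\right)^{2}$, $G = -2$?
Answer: $15$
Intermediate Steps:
$w{\left(Z \right)} = 4$ ($w{\left(Z \right)} = \left(-2 + 4\right)^{2} = 2^{2} = 4$)
$P{\left(V \right)} = 2 + \frac{1}{V}$ ($P{\left(V \right)} = 2 - \left(0 V - \frac{1}{V}\right) = 2 - \left(0 - \frac{1}{V}\right) = 2 - - \frac{1}{V} = 2 + \frac{1}{V}$)
$P{\left(7 \right)} T{\left(5 + w{\left(4 \right)} \left(-1\right) \right)} = \left(2 + \frac{1}{7}\right) 7 = \frac{15}{7} \cdot 7 = 15$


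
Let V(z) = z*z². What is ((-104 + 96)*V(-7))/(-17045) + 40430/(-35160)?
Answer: -11222977/8561460 ≈ -1.3109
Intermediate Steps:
V(z) = z³
((-104 + 96)*V(-7))/(-17045) + 40430/(-35160) = ((-104 + 96)*(-7)³)/(-17045) + 40430/(-35160) = -8*(-343)*(-1/17045) + 40430*(-1/35160) = 2744*(-1/17045) - 4043/3516 = -392/2435 - 4043/3516 = -11222977/8561460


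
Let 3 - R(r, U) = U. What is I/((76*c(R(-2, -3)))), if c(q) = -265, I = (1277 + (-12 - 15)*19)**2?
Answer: -145924/5035 ≈ -28.982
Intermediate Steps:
R(r, U) = 3 - U
I = 583696 (I = (1277 - 27*19)**2 = (1277 - 513)**2 = 764**2 = 583696)
I/((76*c(R(-2, -3)))) = 583696/((76*(-265))) = 583696/(-20140) = 583696*(-1/20140) = -145924/5035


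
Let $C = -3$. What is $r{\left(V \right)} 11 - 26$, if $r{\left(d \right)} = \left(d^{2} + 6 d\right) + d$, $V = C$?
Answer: $-158$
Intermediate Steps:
$V = -3$
$r{\left(d \right)} = d^{2} + 7 d$
$r{\left(V \right)} 11 - 26 = - 3 \left(7 - 3\right) 11 - 26 = \left(-3\right) 4 \cdot 11 - 26 = \left(-12\right) 11 - 26 = -132 - 26 = -158$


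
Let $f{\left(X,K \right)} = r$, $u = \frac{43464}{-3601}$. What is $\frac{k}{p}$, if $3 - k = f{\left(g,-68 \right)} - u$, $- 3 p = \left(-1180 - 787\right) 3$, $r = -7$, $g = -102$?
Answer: $- \frac{7454}{7083167} \approx -0.0010524$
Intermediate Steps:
$u = - \frac{43464}{3601}$ ($u = 43464 \left(- \frac{1}{3601}\right) = - \frac{43464}{3601} \approx -12.07$)
$f{\left(X,K \right)} = -7$
$p = 1967$ ($p = - \frac{\left(-1180 - 787\right) 3}{3} = - \frac{\left(-1967\right) 3}{3} = \left(- \frac{1}{3}\right) \left(-5901\right) = 1967$)
$k = - \frac{7454}{3601}$ ($k = 3 - \left(-7 - - \frac{43464}{3601}\right) = 3 - \left(-7 + \frac{43464}{3601}\right) = 3 - \frac{18257}{3601} = - \frac{7454}{3601} \approx -2.07$)
$\frac{k}{p} = - \frac{7454}{3601 \cdot 1967} = \left(- \frac{7454}{3601}\right) \frac{1}{1967} = - \frac{7454}{7083167}$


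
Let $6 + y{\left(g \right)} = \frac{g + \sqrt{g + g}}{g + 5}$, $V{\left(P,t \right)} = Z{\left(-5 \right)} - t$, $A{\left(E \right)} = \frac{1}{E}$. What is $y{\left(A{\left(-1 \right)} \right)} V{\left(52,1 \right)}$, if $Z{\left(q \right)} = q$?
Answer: $\frac{75}{2} - \frac{3 i \sqrt{2}}{2} \approx 37.5 - 2.1213 i$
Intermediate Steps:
$V{\left(P,t \right)} = -5 - t$
$y{\left(g \right)} = -6 + \frac{g + \sqrt{2} \sqrt{g}}{5 + g}$ ($y{\left(g \right)} = -6 + \frac{g + \sqrt{g + g}}{g + 5} = -6 + \frac{g + \sqrt{2 g}}{5 + g} = -6 + \frac{g + \sqrt{2} \sqrt{g}}{5 + g}$)
$y{\left(A{\left(-1 \right)} \right)} V{\left(52,1 \right)} = \frac{-30 - \frac{5}{-1} + \sqrt{2} \sqrt{\frac{1}{-1}}}{5 + \frac{1}{-1}} \left(-5 - 1\right) = \frac{-30 - -5 + \sqrt{2} \sqrt{-1}}{5 - 1} \left(-5 - 1\right) = \frac{-30 + 5 + \sqrt{2} i}{4} \left(-6\right) = \frac{-30 + 5 + i \sqrt{2}}{4} \left(-6\right) = \frac{-25 + i \sqrt{2}}{4} \left(-6\right) = \left(- \frac{25}{4} + \frac{i \sqrt{2}}{4}\right) \left(-6\right) = \frac{75}{2} - \frac{3 i \sqrt{2}}{2}$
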